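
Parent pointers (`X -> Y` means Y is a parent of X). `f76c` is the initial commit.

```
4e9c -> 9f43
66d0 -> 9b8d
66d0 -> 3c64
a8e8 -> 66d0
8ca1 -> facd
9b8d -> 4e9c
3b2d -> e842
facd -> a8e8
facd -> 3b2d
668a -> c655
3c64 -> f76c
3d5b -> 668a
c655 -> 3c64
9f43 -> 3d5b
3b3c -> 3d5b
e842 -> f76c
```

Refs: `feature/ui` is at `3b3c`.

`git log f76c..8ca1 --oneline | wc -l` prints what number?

13

Reachable from 8ca1: {3b2d, 3c64, 3d5b, 4e9c, 668a, 66d0, 8ca1, 9b8d, 9f43, a8e8, c655, e842, f76c, facd}.
Reachable from f76c: {f76c}.
In 8ca1's history but not f76c's: {3b2d, 3c64, 3d5b, 4e9c, 668a, 66d0, 8ca1, 9b8d, 9f43, a8e8, c655, e842, facd} — 13 commits.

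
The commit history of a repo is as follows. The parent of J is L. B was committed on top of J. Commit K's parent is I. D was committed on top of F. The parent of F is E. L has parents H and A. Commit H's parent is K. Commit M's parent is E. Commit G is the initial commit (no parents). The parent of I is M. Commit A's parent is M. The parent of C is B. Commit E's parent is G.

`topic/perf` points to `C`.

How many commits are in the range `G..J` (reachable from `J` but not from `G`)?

Reachable from J: {A, E, G, H, I, J, K, L, M}.
Reachable from G: {G}.
In J's history but not G's: {A, E, H, I, J, K, L, M} — 8 commits.

8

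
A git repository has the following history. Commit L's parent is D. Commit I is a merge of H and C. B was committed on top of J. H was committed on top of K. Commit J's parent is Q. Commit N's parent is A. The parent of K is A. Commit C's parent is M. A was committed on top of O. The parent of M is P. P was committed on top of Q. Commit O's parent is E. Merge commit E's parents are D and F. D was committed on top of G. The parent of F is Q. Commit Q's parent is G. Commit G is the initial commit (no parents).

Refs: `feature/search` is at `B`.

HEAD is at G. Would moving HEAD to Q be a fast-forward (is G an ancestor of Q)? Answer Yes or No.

Yes

A fast-forward from G to Q is possible iff G is an ancestor of Q.
Ancestors of Q: {G, Q}.
G is among them, so fast-forward is possible.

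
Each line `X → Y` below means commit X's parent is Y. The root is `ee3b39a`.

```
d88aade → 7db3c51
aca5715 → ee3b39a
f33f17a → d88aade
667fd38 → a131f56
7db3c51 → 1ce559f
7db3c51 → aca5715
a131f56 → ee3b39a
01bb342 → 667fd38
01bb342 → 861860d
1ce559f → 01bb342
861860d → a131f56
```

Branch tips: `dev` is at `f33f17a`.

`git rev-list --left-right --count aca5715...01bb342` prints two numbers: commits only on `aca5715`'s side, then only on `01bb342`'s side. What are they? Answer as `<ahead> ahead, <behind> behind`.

1 ahead, 4 behind

Reachable from aca5715: {aca5715, ee3b39a}.
Reachable from 01bb342: {01bb342, 667fd38, 861860d, a131f56, ee3b39a}.
Only in aca5715's history (ahead): {aca5715} — 1.
Only in 01bb342's history (behind): {01bb342, 667fd38, 861860d, a131f56} — 4.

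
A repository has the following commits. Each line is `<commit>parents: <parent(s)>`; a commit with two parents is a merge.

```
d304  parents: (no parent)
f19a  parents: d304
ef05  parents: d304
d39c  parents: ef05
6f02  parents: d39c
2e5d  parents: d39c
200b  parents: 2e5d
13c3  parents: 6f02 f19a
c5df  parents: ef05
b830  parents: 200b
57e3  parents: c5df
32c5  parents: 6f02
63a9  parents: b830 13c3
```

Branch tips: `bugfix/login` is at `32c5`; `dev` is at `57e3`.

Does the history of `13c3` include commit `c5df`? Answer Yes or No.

No

Ancestors of 13c3: {13c3, 6f02, d304, d39c, ef05, f19a}.
c5df is not in that set, so it is not an ancestor of 13c3.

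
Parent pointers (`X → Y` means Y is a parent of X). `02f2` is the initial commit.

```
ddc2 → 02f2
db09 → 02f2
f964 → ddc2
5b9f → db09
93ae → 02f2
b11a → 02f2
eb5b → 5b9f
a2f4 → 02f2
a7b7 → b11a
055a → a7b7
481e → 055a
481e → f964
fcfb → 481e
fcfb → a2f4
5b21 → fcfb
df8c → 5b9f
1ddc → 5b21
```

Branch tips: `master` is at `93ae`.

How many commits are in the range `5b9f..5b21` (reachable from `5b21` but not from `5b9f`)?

9

Reachable from 5b21: {02f2, 055a, 481e, 5b21, a2f4, a7b7, b11a, ddc2, f964, fcfb}.
Reachable from 5b9f: {02f2, 5b9f, db09}.
In 5b21's history but not 5b9f's: {055a, 481e, 5b21, a2f4, a7b7, b11a, ddc2, f964, fcfb} — 9 commits.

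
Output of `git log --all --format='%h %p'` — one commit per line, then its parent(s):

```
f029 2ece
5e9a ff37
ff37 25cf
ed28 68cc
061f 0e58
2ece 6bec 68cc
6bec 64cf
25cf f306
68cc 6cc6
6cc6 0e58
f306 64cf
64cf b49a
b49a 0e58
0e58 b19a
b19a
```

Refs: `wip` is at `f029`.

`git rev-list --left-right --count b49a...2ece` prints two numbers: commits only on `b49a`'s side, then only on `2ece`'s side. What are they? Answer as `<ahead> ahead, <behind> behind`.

Reachable from b49a: {0e58, b19a, b49a}.
Reachable from 2ece: {0e58, 2ece, 64cf, 68cc, 6bec, 6cc6, b19a, b49a}.
Only in b49a's history (ahead): {} — 0.
Only in 2ece's history (behind): {2ece, 64cf, 68cc, 6bec, 6cc6} — 5.

0 ahead, 5 behind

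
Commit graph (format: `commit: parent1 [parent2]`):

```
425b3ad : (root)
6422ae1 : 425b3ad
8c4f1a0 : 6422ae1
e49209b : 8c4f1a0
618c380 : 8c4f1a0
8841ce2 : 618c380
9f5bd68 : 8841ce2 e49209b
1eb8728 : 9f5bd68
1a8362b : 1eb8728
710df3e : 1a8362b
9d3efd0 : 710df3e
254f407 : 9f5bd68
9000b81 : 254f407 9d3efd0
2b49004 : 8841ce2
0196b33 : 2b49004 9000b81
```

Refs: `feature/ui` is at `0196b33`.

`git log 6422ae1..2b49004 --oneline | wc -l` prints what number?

Reachable from 2b49004: {2b49004, 425b3ad, 618c380, 6422ae1, 8841ce2, 8c4f1a0}.
Reachable from 6422ae1: {425b3ad, 6422ae1}.
In 2b49004's history but not 6422ae1's: {2b49004, 618c380, 8841ce2, 8c4f1a0} — 4 commits.

4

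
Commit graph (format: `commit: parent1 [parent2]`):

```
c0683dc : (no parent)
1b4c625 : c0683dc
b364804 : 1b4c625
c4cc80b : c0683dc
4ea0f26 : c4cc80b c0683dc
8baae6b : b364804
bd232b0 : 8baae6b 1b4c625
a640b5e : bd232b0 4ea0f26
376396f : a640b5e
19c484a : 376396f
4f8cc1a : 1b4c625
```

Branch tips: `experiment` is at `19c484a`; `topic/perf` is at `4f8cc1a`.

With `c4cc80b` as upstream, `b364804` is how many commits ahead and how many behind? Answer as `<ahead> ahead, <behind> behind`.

2 ahead, 1 behind

Reachable from b364804: {1b4c625, b364804, c0683dc}.
Reachable from c4cc80b: {c0683dc, c4cc80b}.
Only in b364804's history (ahead): {1b4c625, b364804} — 2.
Only in c4cc80b's history (behind): {c4cc80b} — 1.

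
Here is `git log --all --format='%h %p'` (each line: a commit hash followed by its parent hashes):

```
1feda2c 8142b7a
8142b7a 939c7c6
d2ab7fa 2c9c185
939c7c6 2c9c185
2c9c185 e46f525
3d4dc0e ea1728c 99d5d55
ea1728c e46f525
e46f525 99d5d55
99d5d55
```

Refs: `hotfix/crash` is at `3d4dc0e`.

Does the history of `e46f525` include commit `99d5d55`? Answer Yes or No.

Ancestors of e46f525 (commits reachable by following parents): {99d5d55, e46f525}.
99d5d55 is in that set, so it is an ancestor of e46f525.

Yes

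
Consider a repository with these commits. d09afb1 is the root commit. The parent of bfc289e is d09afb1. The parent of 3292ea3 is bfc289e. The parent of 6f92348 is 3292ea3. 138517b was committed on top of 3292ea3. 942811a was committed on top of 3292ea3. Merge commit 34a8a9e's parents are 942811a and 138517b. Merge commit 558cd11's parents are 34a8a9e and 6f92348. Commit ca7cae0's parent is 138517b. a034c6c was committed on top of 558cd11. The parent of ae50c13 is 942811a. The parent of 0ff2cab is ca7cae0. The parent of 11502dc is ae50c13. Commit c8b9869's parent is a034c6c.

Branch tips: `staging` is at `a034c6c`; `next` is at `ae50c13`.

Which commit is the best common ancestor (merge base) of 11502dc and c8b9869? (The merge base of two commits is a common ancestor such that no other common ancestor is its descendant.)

Ancestors of 11502dc: {11502dc, 3292ea3, 942811a, ae50c13, bfc289e, d09afb1}.
Ancestors of c8b9869: {138517b, 3292ea3, 34a8a9e, 558cd11, 6f92348, 942811a, a034c6c, bfc289e, c8b9869, d09afb1}.
Common ancestors: {3292ea3, 942811a, bfc289e, d09afb1}.
Among these, 942811a is not an ancestor of any other common ancestor — it is the merge base.

942811a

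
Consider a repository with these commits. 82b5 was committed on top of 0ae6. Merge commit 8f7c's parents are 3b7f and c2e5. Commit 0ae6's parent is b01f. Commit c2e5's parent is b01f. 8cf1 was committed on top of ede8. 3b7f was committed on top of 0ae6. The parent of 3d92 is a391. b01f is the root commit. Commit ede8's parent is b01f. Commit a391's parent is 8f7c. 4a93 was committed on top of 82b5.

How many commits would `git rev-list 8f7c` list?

Walking parent pointers from 8f7c: reachable set = {0ae6, 3b7f, 8f7c, b01f, c2e5}.
That is 5 commits.

5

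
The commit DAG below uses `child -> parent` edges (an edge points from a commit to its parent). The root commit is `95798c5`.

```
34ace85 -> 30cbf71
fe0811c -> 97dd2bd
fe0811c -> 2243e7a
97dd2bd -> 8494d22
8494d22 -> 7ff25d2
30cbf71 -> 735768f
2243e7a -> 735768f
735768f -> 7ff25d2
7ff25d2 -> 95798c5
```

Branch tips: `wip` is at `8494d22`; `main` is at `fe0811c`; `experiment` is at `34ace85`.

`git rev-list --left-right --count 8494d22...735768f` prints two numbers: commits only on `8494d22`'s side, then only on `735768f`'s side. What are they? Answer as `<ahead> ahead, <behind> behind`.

1 ahead, 1 behind

Reachable from 8494d22: {7ff25d2, 8494d22, 95798c5}.
Reachable from 735768f: {735768f, 7ff25d2, 95798c5}.
Only in 8494d22's history (ahead): {8494d22} — 1.
Only in 735768f's history (behind): {735768f} — 1.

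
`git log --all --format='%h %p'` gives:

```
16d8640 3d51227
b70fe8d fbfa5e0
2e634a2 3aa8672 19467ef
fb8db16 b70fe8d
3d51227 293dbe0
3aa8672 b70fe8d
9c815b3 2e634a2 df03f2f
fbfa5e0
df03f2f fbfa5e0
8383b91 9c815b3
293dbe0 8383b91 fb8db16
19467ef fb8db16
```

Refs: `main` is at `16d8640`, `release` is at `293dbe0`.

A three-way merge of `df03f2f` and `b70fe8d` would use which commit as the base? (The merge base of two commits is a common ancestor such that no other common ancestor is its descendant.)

fbfa5e0

Ancestors of df03f2f: {df03f2f, fbfa5e0}.
Ancestors of b70fe8d: {b70fe8d, fbfa5e0}.
Common ancestors: {fbfa5e0}.
The only common ancestor is fbfa5e0, so it is the merge base.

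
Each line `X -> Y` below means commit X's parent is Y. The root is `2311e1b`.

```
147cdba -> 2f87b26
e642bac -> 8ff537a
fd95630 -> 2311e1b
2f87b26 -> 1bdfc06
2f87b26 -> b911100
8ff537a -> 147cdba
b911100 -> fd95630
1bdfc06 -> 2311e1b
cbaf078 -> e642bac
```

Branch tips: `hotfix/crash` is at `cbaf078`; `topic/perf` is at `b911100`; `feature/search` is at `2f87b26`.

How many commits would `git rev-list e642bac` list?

Walking parent pointers from e642bac: reachable set = {147cdba, 1bdfc06, 2311e1b, 2f87b26, 8ff537a, b911100, e642bac, fd95630}.
That is 8 commits.

8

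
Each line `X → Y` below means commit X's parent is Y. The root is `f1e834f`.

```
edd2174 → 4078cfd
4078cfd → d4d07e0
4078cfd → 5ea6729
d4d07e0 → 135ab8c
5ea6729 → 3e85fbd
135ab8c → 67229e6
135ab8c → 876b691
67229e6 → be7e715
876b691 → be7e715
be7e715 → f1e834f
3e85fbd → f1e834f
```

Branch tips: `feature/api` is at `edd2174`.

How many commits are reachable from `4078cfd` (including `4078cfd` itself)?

9

Walking parent pointers from 4078cfd: reachable set = {135ab8c, 3e85fbd, 4078cfd, 5ea6729, 67229e6, 876b691, be7e715, d4d07e0, f1e834f}.
That is 9 commits.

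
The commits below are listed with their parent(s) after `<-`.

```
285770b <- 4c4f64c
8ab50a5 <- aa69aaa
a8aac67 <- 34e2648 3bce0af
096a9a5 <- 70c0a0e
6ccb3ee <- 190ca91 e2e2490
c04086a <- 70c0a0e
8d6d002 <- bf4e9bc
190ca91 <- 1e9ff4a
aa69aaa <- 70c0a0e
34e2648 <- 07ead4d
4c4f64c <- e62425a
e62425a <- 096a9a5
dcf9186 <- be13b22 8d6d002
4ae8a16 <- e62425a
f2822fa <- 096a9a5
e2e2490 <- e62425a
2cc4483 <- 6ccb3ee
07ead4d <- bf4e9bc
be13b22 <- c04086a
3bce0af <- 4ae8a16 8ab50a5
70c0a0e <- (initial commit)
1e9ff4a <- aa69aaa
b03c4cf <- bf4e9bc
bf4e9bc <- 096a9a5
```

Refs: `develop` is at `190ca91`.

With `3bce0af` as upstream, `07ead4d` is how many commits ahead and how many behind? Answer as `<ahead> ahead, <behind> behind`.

Reachable from 07ead4d: {07ead4d, 096a9a5, 70c0a0e, bf4e9bc}.
Reachable from 3bce0af: {096a9a5, 3bce0af, 4ae8a16, 70c0a0e, 8ab50a5, aa69aaa, e62425a}.
Only in 07ead4d's history (ahead): {07ead4d, bf4e9bc} — 2.
Only in 3bce0af's history (behind): {3bce0af, 4ae8a16, 8ab50a5, aa69aaa, e62425a} — 5.

2 ahead, 5 behind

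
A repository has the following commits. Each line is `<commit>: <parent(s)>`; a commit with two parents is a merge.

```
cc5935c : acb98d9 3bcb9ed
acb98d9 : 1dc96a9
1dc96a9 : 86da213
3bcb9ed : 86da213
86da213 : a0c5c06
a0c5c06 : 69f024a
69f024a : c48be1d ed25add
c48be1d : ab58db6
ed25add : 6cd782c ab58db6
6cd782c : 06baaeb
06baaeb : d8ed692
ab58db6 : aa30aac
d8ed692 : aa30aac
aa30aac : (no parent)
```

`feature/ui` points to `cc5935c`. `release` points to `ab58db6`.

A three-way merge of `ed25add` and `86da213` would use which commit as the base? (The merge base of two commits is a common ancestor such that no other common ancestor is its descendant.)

ed25add

Ancestors of ed25add: {06baaeb, 6cd782c, aa30aac, ab58db6, d8ed692, ed25add}.
Ancestors of 86da213: {06baaeb, 69f024a, 6cd782c, 86da213, a0c5c06, aa30aac, ab58db6, c48be1d, d8ed692, ed25add}.
Common ancestors: {06baaeb, 6cd782c, aa30aac, ab58db6, d8ed692, ed25add}.
Among these, ed25add is not an ancestor of any other common ancestor — it is the merge base.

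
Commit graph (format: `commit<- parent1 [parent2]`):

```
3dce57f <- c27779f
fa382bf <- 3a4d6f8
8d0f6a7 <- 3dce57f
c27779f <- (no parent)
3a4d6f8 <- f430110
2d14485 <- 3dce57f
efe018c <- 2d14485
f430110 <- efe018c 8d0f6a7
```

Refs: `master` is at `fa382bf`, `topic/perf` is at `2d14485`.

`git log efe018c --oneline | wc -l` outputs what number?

Walking parent pointers from efe018c: reachable set = {2d14485, 3dce57f, c27779f, efe018c}.
That is 4 commits.

4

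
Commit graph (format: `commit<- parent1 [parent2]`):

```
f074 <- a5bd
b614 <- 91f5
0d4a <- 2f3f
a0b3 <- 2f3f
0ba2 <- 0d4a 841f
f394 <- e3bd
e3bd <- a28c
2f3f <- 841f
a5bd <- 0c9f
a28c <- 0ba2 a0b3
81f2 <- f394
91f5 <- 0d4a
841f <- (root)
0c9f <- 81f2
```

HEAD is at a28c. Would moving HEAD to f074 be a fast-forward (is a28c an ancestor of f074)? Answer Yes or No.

Yes

A fast-forward from a28c to f074 is possible iff a28c is an ancestor of f074.
Ancestors of f074: {0ba2, 0c9f, 0d4a, 2f3f, 81f2, 841f, a0b3, a28c, a5bd, e3bd, f074, f394}.
a28c is among them, so fast-forward is possible.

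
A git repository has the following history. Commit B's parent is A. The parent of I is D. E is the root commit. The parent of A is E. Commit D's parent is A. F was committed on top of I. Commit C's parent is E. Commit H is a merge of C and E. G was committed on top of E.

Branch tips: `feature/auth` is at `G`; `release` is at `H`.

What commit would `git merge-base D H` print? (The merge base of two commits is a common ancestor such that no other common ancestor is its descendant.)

E

Ancestors of D: {A, D, E}.
Ancestors of H: {C, E, H}.
Common ancestors: {E}.
The only common ancestor is E, so it is the merge base.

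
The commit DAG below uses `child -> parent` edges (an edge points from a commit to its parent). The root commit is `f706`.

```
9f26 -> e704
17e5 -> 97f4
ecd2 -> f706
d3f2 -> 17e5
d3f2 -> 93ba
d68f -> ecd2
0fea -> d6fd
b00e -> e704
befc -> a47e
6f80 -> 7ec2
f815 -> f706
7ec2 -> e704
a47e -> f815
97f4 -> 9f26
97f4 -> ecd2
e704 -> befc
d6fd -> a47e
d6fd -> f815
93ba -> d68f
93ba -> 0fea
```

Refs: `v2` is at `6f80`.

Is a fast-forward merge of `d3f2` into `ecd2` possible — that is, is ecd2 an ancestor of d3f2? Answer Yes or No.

A fast-forward from ecd2 to d3f2 is possible iff ecd2 is an ancestor of d3f2.
Ancestors of d3f2: {0fea, 17e5, 93ba, 97f4, 9f26, a47e, befc, d3f2, d68f, d6fd, e704, ecd2, f706, f815}.
ecd2 is among them, so fast-forward is possible.

Yes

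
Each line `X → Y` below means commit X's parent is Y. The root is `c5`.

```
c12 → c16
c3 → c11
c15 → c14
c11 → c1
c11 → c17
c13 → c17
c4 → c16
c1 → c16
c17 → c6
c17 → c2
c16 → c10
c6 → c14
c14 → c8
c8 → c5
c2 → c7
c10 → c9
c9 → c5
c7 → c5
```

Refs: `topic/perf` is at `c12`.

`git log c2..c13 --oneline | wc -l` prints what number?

Reachable from c13: {c13, c14, c17, c2, c5, c6, c7, c8}.
Reachable from c2: {c2, c5, c7}.
In c13's history but not c2's: {c13, c14, c17, c6, c8} — 5 commits.

5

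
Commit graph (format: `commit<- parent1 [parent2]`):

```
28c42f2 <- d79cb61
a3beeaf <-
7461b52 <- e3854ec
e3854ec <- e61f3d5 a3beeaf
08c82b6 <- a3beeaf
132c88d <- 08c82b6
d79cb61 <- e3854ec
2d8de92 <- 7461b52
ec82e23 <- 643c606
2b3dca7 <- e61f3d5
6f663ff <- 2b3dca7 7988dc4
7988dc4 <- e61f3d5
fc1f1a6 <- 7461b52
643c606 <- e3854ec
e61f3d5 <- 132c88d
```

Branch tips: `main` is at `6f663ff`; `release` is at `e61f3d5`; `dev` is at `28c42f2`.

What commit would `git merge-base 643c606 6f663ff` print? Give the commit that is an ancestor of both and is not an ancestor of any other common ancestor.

Ancestors of 643c606: {08c82b6, 132c88d, 643c606, a3beeaf, e3854ec, e61f3d5}.
Ancestors of 6f663ff: {08c82b6, 132c88d, 2b3dca7, 6f663ff, 7988dc4, a3beeaf, e61f3d5}.
Common ancestors: {08c82b6, 132c88d, a3beeaf, e61f3d5}.
Among these, e61f3d5 is not an ancestor of any other common ancestor — it is the merge base.

e61f3d5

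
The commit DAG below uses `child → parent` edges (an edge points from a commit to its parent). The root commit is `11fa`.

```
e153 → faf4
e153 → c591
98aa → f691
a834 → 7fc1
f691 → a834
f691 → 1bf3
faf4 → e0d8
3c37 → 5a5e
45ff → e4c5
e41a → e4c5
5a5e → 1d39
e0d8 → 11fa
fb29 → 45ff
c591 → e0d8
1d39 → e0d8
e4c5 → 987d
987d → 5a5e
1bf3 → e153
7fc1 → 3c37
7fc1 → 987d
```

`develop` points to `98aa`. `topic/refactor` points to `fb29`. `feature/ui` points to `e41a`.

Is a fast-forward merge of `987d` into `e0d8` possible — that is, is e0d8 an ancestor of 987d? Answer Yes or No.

Yes

A fast-forward from e0d8 to 987d is possible iff e0d8 is an ancestor of 987d.
Ancestors of 987d: {11fa, 1d39, 5a5e, 987d, e0d8}.
e0d8 is among them, so fast-forward is possible.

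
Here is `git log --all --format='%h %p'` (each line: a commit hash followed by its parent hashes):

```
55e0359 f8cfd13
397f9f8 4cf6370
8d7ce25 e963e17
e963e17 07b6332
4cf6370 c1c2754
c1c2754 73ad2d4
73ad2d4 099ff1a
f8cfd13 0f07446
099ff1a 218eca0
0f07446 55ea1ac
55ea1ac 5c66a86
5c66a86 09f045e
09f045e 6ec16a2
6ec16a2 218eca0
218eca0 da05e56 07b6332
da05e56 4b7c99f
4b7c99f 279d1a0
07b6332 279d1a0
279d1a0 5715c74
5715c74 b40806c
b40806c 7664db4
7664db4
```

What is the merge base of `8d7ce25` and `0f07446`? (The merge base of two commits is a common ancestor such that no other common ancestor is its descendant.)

07b6332

Ancestors of 8d7ce25: {07b6332, 279d1a0, 5715c74, 7664db4, 8d7ce25, b40806c, e963e17}.
Ancestors of 0f07446: {07b6332, 09f045e, 0f07446, 218eca0, 279d1a0, 4b7c99f, 55ea1ac, 5715c74, 5c66a86, 6ec16a2, 7664db4, b40806c, da05e56}.
Common ancestors: {07b6332, 279d1a0, 5715c74, 7664db4, b40806c}.
Among these, 07b6332 is not an ancestor of any other common ancestor — it is the merge base.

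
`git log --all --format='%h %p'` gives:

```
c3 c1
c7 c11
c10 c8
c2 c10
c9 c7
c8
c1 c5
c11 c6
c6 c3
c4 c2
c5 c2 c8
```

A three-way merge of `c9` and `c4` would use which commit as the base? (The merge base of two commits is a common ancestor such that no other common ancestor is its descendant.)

c2

Ancestors of c9: {c1, c10, c11, c2, c3, c5, c6, c7, c8, c9}.
Ancestors of c4: {c10, c2, c4, c8}.
Common ancestors: {c10, c2, c8}.
Among these, c2 is not an ancestor of any other common ancestor — it is the merge base.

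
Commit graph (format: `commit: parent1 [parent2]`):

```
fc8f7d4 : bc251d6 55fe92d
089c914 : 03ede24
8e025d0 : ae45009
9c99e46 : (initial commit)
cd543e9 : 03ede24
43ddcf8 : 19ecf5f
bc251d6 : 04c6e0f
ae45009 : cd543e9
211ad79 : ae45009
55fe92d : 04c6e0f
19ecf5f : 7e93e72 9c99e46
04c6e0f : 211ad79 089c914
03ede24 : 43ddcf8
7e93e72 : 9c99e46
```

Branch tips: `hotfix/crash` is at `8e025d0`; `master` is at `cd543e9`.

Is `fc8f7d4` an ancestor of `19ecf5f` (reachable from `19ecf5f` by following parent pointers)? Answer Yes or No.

Ancestors of 19ecf5f: {19ecf5f, 7e93e72, 9c99e46}.
fc8f7d4 is not in that set, so it is not an ancestor of 19ecf5f.

No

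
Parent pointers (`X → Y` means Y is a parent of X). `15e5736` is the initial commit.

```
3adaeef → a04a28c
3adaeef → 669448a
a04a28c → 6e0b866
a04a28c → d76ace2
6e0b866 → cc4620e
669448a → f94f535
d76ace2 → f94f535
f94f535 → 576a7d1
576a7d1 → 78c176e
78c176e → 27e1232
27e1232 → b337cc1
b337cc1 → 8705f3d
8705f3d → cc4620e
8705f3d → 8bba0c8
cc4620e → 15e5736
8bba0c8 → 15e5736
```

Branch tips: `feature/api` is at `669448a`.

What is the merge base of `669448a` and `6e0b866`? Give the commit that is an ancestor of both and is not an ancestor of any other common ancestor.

Ancestors of 669448a: {15e5736, 27e1232, 576a7d1, 669448a, 78c176e, 8705f3d, 8bba0c8, b337cc1, cc4620e, f94f535}.
Ancestors of 6e0b866: {15e5736, 6e0b866, cc4620e}.
Common ancestors: {15e5736, cc4620e}.
Among these, cc4620e is not an ancestor of any other common ancestor — it is the merge base.

cc4620e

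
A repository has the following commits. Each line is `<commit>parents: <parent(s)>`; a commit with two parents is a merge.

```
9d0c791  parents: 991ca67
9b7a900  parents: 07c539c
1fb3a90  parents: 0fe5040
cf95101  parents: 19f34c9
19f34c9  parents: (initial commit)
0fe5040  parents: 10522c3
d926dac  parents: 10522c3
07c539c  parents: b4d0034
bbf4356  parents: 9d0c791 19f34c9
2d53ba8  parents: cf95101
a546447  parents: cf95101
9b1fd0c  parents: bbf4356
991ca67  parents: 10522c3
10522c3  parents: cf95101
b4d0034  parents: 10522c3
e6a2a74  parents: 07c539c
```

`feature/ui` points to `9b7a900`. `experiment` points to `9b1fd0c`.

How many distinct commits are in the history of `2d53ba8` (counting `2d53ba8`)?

3

Walking parent pointers from 2d53ba8: reachable set = {19f34c9, 2d53ba8, cf95101}.
That is 3 commits.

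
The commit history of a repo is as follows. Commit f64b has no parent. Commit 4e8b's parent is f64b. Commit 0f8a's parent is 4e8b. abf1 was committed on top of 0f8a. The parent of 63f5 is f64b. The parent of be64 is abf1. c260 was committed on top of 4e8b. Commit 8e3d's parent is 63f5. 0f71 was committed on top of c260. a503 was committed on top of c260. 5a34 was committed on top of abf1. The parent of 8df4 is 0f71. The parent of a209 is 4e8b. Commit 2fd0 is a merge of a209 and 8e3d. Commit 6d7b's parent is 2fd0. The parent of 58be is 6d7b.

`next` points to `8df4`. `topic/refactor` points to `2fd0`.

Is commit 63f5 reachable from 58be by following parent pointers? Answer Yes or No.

Yes

Ancestors of 58be (commits reachable by following parents): {2fd0, 4e8b, 58be, 63f5, 6d7b, 8e3d, a209, f64b}.
63f5 is in that set, so it is an ancestor of 58be.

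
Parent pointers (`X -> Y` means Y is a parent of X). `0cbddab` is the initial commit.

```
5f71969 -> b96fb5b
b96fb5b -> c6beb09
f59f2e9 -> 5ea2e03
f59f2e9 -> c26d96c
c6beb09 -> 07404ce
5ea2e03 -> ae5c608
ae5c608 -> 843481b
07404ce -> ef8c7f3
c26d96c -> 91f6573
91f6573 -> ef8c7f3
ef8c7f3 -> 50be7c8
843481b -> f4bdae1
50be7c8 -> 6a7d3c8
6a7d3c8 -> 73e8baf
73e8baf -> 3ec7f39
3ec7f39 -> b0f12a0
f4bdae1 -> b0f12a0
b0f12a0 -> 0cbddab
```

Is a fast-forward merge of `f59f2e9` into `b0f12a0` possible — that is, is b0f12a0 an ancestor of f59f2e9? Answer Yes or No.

Yes

A fast-forward from b0f12a0 to f59f2e9 is possible iff b0f12a0 is an ancestor of f59f2e9.
Ancestors of f59f2e9: {0cbddab, 3ec7f39, 50be7c8, 5ea2e03, 6a7d3c8, 73e8baf, 843481b, 91f6573, ae5c608, b0f12a0, c26d96c, ef8c7f3, f4bdae1, f59f2e9}.
b0f12a0 is among them, so fast-forward is possible.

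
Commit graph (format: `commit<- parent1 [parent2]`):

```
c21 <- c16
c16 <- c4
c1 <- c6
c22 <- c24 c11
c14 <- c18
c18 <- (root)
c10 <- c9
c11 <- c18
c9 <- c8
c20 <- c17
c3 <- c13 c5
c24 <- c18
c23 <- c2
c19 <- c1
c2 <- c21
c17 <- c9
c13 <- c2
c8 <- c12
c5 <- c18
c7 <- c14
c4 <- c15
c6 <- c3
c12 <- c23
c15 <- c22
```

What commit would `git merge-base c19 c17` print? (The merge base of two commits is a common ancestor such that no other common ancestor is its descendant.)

c2

Ancestors of c19: {c1, c11, c13, c15, c16, c18, c19, c2, c21, c22, c24, c3, c4, c5, c6}.
Ancestors of c17: {c11, c12, c15, c16, c17, c18, c2, c21, c22, c23, c24, c4, c8, c9}.
Common ancestors: {c11, c15, c16, c18, c2, c21, c22, c24, c4}.
Among these, c2 is not an ancestor of any other common ancestor — it is the merge base.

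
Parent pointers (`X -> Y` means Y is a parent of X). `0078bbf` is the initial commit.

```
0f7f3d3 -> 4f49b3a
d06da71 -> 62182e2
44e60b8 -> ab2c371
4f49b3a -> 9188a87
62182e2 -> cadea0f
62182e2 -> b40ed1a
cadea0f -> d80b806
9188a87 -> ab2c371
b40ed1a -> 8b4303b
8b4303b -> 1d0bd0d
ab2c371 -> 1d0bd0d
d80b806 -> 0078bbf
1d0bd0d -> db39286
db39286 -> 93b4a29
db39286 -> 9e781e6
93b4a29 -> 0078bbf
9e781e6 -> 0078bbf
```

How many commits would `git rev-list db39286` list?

4

Walking parent pointers from db39286: reachable set = {0078bbf, 93b4a29, 9e781e6, db39286}.
That is 4 commits.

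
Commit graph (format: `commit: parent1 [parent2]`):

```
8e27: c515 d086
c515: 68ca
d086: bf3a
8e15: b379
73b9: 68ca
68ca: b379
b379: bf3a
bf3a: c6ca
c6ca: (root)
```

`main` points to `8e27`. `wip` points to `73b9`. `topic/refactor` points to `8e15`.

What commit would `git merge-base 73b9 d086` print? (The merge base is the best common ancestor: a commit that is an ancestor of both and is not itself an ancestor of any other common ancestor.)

bf3a

Ancestors of 73b9: {68ca, 73b9, b379, bf3a, c6ca}.
Ancestors of d086: {bf3a, c6ca, d086}.
Common ancestors: {bf3a, c6ca}.
Among these, bf3a is not an ancestor of any other common ancestor — it is the merge base.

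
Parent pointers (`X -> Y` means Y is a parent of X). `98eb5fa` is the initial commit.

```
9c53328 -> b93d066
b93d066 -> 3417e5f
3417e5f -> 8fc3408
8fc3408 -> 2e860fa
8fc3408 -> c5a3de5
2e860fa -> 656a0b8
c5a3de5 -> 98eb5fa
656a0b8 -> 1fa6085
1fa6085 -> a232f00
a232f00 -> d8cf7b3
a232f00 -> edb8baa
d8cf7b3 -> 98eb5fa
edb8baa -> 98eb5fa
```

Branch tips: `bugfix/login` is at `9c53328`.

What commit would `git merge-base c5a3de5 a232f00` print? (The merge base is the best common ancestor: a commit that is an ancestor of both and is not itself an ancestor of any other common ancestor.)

Ancestors of c5a3de5: {98eb5fa, c5a3de5}.
Ancestors of a232f00: {98eb5fa, a232f00, d8cf7b3, edb8baa}.
Common ancestors: {98eb5fa}.
The only common ancestor is 98eb5fa, so it is the merge base.

98eb5fa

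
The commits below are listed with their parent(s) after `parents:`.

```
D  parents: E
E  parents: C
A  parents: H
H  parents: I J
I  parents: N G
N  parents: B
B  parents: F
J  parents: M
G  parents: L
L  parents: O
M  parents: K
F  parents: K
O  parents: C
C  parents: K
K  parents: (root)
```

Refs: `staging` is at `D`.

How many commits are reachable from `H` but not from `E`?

Reachable from H: {B, C, F, G, H, I, J, K, L, M, N, O}.
Reachable from E: {C, E, K}.
In H's history but not E's: {B, F, G, H, I, J, L, M, N, O} — 10 commits.

10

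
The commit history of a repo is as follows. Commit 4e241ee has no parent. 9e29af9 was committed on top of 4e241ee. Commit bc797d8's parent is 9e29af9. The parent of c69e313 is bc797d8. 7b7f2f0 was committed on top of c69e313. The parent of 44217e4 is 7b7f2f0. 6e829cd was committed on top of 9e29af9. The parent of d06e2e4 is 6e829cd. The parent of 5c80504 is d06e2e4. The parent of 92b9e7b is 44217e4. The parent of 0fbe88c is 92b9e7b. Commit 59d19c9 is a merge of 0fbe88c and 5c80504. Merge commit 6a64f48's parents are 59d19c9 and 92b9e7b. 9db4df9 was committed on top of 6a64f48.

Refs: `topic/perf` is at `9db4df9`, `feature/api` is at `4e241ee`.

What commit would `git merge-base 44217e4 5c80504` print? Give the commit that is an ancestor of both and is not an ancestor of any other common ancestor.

Ancestors of 44217e4: {44217e4, 4e241ee, 7b7f2f0, 9e29af9, bc797d8, c69e313}.
Ancestors of 5c80504: {4e241ee, 5c80504, 6e829cd, 9e29af9, d06e2e4}.
Common ancestors: {4e241ee, 9e29af9}.
Among these, 9e29af9 is not an ancestor of any other common ancestor — it is the merge base.

9e29af9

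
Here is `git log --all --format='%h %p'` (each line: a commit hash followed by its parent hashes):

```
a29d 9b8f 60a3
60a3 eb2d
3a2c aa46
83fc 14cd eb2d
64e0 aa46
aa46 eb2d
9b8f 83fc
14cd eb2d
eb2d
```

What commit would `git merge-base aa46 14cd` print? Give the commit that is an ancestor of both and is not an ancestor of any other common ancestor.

eb2d

Ancestors of aa46: {aa46, eb2d}.
Ancestors of 14cd: {14cd, eb2d}.
Common ancestors: {eb2d}.
The only common ancestor is eb2d, so it is the merge base.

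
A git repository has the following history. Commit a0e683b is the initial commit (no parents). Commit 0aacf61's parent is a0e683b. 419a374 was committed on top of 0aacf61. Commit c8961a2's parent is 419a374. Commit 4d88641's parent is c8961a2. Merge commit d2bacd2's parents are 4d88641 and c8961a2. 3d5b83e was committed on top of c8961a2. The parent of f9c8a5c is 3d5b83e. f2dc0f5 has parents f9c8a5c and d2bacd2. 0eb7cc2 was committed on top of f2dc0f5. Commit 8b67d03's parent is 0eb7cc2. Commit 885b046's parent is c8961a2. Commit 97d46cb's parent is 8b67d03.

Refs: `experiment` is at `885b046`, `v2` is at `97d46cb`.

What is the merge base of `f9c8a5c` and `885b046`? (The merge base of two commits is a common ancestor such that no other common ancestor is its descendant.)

c8961a2

Ancestors of f9c8a5c: {0aacf61, 3d5b83e, 419a374, a0e683b, c8961a2, f9c8a5c}.
Ancestors of 885b046: {0aacf61, 419a374, 885b046, a0e683b, c8961a2}.
Common ancestors: {0aacf61, 419a374, a0e683b, c8961a2}.
Among these, c8961a2 is not an ancestor of any other common ancestor — it is the merge base.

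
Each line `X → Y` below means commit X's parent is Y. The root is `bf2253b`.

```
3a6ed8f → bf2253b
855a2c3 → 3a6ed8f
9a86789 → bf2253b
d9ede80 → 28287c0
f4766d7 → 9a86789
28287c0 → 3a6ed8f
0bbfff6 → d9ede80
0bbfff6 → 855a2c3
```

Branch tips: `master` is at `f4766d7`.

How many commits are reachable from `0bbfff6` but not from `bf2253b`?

5

Reachable from 0bbfff6: {0bbfff6, 28287c0, 3a6ed8f, 855a2c3, bf2253b, d9ede80}.
Reachable from bf2253b: {bf2253b}.
In 0bbfff6's history but not bf2253b's: {0bbfff6, 28287c0, 3a6ed8f, 855a2c3, d9ede80} — 5 commits.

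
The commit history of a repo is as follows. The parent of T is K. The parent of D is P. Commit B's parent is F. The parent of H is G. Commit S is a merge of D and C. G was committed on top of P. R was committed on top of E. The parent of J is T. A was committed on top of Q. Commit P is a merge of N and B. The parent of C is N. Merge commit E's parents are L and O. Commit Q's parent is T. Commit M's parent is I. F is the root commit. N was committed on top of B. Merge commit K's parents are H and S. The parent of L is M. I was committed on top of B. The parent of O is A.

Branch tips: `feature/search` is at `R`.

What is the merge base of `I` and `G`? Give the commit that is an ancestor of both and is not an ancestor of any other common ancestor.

Ancestors of I: {B, F, I}.
Ancestors of G: {B, F, G, N, P}.
Common ancestors: {B, F}.
Among these, B is not an ancestor of any other common ancestor — it is the merge base.

B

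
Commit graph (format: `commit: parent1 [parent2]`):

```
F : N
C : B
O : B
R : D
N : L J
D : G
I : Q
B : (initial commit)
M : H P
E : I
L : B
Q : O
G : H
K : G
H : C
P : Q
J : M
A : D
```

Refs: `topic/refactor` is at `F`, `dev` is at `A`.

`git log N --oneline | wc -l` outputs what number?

Walking parent pointers from N: reachable set = {B, C, H, J, L, M, N, O, P, Q}.
That is 10 commits.

10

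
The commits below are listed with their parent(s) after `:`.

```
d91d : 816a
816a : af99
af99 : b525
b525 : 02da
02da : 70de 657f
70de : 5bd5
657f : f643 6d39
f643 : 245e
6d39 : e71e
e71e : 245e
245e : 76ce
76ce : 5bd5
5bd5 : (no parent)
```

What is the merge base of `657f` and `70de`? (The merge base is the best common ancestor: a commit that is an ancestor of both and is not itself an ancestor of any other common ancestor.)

5bd5

Ancestors of 657f: {245e, 5bd5, 657f, 6d39, 76ce, e71e, f643}.
Ancestors of 70de: {5bd5, 70de}.
Common ancestors: {5bd5}.
The only common ancestor is 5bd5, so it is the merge base.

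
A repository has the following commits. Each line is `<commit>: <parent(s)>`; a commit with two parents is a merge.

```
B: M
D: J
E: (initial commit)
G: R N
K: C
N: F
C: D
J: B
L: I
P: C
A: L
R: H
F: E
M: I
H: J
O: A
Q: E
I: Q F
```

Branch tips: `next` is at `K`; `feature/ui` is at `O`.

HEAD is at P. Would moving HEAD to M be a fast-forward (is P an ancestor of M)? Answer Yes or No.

A fast-forward from P to M is possible iff P is an ancestor of M.
Ancestors of M: {E, F, I, M, Q}.
P is not among them, so fast-forward is not possible.

No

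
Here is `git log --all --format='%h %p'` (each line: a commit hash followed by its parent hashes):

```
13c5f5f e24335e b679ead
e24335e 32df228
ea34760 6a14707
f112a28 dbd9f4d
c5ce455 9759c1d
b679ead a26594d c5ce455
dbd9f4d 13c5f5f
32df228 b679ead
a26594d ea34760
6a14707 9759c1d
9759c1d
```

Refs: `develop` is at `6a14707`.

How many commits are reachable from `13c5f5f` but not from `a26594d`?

Reachable from 13c5f5f: {13c5f5f, 32df228, 6a14707, 9759c1d, a26594d, b679ead, c5ce455, e24335e, ea34760}.
Reachable from a26594d: {6a14707, 9759c1d, a26594d, ea34760}.
In 13c5f5f's history but not a26594d's: {13c5f5f, 32df228, b679ead, c5ce455, e24335e} — 5 commits.

5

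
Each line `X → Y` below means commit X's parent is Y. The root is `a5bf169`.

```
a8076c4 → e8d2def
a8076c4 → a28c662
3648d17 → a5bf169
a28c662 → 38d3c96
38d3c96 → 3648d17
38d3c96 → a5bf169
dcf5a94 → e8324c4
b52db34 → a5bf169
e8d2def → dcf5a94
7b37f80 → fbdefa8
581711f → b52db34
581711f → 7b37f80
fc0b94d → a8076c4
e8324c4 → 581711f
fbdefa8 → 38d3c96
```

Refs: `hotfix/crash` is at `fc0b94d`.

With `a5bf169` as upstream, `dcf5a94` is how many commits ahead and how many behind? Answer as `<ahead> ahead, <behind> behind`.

Reachable from dcf5a94: {3648d17, 38d3c96, 581711f, 7b37f80, a5bf169, b52db34, dcf5a94, e8324c4, fbdefa8}.
Reachable from a5bf169: {a5bf169}.
Only in dcf5a94's history (ahead): {3648d17, 38d3c96, 581711f, 7b37f80, b52db34, dcf5a94, e8324c4, fbdefa8} — 8.
Only in a5bf169's history (behind): {} — 0.

8 ahead, 0 behind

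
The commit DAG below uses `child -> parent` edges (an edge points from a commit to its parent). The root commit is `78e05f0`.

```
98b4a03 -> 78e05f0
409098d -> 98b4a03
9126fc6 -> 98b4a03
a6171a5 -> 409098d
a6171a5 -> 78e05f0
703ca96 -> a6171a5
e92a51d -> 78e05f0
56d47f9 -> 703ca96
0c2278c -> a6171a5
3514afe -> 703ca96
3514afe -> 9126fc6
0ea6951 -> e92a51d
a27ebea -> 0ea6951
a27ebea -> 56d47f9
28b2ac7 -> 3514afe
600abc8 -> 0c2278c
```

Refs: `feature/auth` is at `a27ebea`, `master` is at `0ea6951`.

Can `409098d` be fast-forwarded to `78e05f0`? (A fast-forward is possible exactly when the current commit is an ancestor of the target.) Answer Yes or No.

No

A fast-forward from 409098d to 78e05f0 is possible iff 409098d is an ancestor of 78e05f0.
Ancestors of 78e05f0: {78e05f0}.
409098d is not among them, so fast-forward is not possible.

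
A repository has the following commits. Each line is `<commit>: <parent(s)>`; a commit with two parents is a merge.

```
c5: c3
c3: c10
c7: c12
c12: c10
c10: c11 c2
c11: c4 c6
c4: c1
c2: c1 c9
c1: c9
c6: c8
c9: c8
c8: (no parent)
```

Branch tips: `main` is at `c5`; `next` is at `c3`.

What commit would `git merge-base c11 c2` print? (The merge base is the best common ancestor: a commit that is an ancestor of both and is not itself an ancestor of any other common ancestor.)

Ancestors of c11: {c1, c11, c4, c6, c8, c9}.
Ancestors of c2: {c1, c2, c8, c9}.
Common ancestors: {c1, c8, c9}.
Among these, c1 is not an ancestor of any other common ancestor — it is the merge base.

c1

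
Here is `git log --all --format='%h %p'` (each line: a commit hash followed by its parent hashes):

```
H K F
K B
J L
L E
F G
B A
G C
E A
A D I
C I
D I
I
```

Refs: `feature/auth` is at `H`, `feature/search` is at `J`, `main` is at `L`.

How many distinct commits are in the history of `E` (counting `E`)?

4

Walking parent pointers from E: reachable set = {A, D, E, I}.
That is 4 commits.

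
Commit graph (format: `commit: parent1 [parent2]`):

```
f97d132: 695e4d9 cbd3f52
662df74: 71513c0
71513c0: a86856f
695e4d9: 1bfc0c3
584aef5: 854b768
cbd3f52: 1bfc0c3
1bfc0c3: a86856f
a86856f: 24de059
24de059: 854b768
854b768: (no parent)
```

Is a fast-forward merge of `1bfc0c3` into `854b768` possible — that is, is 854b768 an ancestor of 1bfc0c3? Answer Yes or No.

Yes

A fast-forward from 854b768 to 1bfc0c3 is possible iff 854b768 is an ancestor of 1bfc0c3.
Ancestors of 1bfc0c3: {1bfc0c3, 24de059, 854b768, a86856f}.
854b768 is among them, so fast-forward is possible.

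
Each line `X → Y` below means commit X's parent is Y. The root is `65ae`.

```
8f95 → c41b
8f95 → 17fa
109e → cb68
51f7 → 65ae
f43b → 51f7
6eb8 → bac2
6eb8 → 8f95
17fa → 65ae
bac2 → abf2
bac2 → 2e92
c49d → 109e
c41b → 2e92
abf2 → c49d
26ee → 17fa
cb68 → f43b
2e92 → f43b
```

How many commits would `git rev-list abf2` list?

Walking parent pointers from abf2: reachable set = {109e, 51f7, 65ae, abf2, c49d, cb68, f43b}.
That is 7 commits.

7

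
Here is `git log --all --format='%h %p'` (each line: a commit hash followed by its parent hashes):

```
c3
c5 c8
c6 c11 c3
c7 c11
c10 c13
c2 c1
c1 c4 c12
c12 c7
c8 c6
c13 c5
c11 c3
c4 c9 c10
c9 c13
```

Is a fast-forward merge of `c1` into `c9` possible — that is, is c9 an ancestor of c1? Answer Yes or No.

Yes

A fast-forward from c9 to c1 is possible iff c9 is an ancestor of c1.
Ancestors of c1: {c1, c10, c11, c12, c13, c3, c4, c5, c6, c7, c8, c9}.
c9 is among them, so fast-forward is possible.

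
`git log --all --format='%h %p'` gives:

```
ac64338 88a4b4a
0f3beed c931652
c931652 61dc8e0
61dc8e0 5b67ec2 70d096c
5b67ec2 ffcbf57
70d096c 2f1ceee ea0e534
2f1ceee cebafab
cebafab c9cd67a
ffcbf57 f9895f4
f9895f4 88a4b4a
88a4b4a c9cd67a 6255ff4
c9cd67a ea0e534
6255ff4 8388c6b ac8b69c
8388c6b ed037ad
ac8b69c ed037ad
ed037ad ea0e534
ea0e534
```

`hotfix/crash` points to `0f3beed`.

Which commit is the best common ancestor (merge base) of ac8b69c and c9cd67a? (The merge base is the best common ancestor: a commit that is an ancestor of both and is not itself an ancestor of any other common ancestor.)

Ancestors of ac8b69c: {ac8b69c, ea0e534, ed037ad}.
Ancestors of c9cd67a: {c9cd67a, ea0e534}.
Common ancestors: {ea0e534}.
The only common ancestor is ea0e534, so it is the merge base.

ea0e534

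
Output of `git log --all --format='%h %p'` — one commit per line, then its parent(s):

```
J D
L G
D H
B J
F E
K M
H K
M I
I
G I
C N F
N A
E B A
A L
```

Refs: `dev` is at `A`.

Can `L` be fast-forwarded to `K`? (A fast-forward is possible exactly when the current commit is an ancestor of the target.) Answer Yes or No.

A fast-forward from L to K is possible iff L is an ancestor of K.
Ancestors of K: {I, K, M}.
L is not among them, so fast-forward is not possible.

No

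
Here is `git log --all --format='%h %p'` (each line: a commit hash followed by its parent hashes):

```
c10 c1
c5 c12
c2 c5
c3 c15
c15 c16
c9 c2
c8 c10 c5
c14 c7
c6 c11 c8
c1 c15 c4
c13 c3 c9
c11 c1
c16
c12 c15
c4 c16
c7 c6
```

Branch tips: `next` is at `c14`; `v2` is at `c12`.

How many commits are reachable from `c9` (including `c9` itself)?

6

Walking parent pointers from c9: reachable set = {c12, c15, c16, c2, c5, c9}.
That is 6 commits.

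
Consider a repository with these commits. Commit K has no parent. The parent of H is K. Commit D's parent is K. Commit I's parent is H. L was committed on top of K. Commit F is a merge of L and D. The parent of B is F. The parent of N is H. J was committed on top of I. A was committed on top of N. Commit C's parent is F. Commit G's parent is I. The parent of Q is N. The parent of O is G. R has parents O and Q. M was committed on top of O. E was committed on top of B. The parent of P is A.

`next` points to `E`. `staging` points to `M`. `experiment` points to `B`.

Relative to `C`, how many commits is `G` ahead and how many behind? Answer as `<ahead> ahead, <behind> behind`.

Reachable from G: {G, H, I, K}.
Reachable from C: {C, D, F, K, L}.
Only in G's history (ahead): {G, H, I} — 3.
Only in C's history (behind): {C, D, F, L} — 4.

3 ahead, 4 behind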